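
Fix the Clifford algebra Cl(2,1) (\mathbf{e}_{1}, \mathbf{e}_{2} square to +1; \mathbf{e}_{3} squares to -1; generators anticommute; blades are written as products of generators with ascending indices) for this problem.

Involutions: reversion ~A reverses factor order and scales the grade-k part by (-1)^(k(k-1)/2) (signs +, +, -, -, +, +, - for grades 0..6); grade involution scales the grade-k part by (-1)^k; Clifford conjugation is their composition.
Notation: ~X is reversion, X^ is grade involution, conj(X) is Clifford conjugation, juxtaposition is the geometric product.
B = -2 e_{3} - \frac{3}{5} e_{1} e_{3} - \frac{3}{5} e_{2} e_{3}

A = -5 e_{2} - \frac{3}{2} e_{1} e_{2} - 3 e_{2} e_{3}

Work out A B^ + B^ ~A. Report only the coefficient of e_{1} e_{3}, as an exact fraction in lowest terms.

first term: \frac{9}{5} + 6 e_{2} + 3 e_{3} - \frac{9}{5} e_{1} e_{2} + \frac{9}{10} e_{1} e_{3} - \frac{109}{10} e_{2} e_{3} - 6 e_{1} e_{2} e_{3}
second term: -\frac{9}{5} + 6 e_{2} - 3 e_{3} - \frac{9}{5} e_{1} e_{2} + \frac{9}{10} e_{1} e_{3} + \frac{91}{10} e_{2} e_{3}
Answer: \frac{9}{5}


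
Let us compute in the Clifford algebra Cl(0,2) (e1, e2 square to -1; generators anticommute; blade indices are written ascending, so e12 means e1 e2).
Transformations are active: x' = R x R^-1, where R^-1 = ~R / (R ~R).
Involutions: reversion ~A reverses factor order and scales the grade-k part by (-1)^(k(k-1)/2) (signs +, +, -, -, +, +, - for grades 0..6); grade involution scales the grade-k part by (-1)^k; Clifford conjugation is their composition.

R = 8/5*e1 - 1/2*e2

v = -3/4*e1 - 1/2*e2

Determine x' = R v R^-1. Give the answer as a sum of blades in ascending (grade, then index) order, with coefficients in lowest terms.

~R = 8/5*e1 - 1/2*e2, and R ~R = -281/100, so R^-1 = ~R / (-281/100).
R v = 19/20 - 47/40*e12
Answer: -373/1124*e1 + 471/562*e2


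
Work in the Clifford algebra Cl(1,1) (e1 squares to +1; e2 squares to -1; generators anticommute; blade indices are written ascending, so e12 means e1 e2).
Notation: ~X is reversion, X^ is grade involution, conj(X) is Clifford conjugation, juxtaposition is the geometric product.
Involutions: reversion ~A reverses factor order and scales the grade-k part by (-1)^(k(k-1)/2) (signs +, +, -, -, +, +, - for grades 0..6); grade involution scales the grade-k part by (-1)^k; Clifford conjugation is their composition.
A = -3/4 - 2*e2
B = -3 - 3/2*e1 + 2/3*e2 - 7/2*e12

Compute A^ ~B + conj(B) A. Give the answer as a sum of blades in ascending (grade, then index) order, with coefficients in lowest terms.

first term: 11/12 + 65/8*e1 - 13/2*e2 + 3/8*e12
second term: 11/12 + 47/8*e1 + 13/2*e2 - 45/8*e12
Answer: 11/6 + 14*e1 - 21/4*e12


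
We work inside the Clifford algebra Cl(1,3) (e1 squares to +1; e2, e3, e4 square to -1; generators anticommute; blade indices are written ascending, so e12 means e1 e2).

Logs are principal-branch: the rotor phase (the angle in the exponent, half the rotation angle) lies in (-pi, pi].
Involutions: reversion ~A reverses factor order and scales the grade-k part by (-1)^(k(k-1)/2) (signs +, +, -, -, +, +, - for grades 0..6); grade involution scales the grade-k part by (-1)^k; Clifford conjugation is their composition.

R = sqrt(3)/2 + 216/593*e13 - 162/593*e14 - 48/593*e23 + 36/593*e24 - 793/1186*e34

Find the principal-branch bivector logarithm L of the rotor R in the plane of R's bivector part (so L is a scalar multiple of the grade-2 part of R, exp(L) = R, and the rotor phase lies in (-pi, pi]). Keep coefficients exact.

The scalar part of R is sqrt(3)/2, so the principal-branch rotor phase is pinned; divide the bivector part by its sine to get the unit plane — L is the phase times that plane.
Concretely: cos(phase) = sqrt(3)/2 gives phase = ±pi/6, and since phase/sin(phase) is even the sign is immaterial: L = (phase/sin(phase)) * <R>_2 = (pi/3) * <R>_2.
Answer: 72*pi/593*e13 - 54*pi/593*e14 - 16*pi/593*e23 + 12*pi/593*e24 - 793*pi/3558*e34


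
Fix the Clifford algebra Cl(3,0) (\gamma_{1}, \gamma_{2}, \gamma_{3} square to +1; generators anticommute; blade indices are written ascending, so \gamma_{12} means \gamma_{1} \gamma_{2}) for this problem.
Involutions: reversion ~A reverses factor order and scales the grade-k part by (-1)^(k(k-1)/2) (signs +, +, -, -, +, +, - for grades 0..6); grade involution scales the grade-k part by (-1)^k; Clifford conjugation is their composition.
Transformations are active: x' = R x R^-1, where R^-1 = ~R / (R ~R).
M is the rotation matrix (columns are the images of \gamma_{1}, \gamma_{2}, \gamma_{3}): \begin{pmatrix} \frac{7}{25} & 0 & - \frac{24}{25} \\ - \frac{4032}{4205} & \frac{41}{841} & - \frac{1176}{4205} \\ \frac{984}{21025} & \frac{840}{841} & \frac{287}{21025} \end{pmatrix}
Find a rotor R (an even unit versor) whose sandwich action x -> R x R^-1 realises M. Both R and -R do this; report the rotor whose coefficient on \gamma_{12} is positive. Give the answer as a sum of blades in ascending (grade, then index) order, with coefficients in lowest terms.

Method: write R = a + b12*\gamma_{12} + b13*\gamma_{13} + b23*\gamma_{23} with a^2 + b12^2 + b13^2 + b23^2 = 1 (so R^-1 = ~R). Expanding the columns R e_j ~R gives tr M = 4a^2 - 1 and, from the antisymmetric part, M21 - M12 = -4a*b12, M13 - M31 = 4a*b13, M32 - M23 = -4a*b23.
Here tr M = \frac{7199}{21025}, so a^2 = (1 + tr M)/4 = \frac{7056}{21025} and a = ±\frac{84}{145}. Taking a = \frac{84}{145}: M21 - M12 = -\frac{4032}{4205}, M13 - M31 = -\frac{21168}{21025}, M32 - M23 = \frac{5376}{4205}, giving b12 = \frac{12}{29}, b13 = -\frac{63}{145}, b23 = -\frac{16}{29}, i.e. R = \frac{84}{145} + \frac{12}{29} \gamma_{12} - \frac{63}{145} \gamma_{13} - \frac{16}{29} \gamma_{23}.
Its \gamma_{12} coefficient is already positive.
Answer: \frac{84}{145} + \frac{12}{29} \gamma_{12} - \frac{63}{145} \gamma_{13} - \frac{16}{29} \gamma_{23}. Uniqueness: Spin(3) -> SO(3) maps R and -R to the same rotation of trace \frac{7199}{21025}; fixing the sign of the \gamma_{12} coefficient removes the ambiguity.


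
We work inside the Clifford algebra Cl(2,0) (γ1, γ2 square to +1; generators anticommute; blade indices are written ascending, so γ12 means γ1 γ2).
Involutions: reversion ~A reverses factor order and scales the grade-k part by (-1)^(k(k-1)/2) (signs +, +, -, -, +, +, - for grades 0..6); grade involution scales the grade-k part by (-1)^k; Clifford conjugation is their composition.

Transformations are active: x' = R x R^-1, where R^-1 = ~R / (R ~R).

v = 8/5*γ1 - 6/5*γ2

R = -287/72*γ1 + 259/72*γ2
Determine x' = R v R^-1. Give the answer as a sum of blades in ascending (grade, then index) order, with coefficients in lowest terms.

~R = -287/72*γ1 + 259/72*γ2, and R ~R = 74725/2592, so R^-1 = ~R / (74725/2592).
R v = -385/36 - 35/36*γ12
Answer: 414/305*γ1 - 448/305*γ2


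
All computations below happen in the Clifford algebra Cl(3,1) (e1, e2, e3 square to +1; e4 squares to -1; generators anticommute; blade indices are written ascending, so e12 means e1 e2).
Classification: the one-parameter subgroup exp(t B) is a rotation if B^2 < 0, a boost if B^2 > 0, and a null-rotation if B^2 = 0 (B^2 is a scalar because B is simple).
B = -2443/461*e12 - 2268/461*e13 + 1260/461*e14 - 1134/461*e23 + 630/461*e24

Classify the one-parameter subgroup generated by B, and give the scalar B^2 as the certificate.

B^2 term by term: the squares give (-2443/461)^2*(e12)^2 + (-2268/461)^2*(e13)^2 + (1260/461)^2*(e14)^2 + (-1134/461)^2*(e23)^2 + (630/461)^2*(e24)^2 = 5968249/212521*(-1) + 5143824/212521*(-1) + 1587600/212521*(+1) + 1285956/212521*(-1) + 396900/212521*(+1) = -49 (each basis 2-blade squares to minus the product of its generators' squares); cross terms between blades sharing an index anticommute and cancel; the commuting (index-disjoint) pairs give grade-4 terms 2*c*c'*(blade product), which cancel blade by blade — e1234: 2857680/212521 - 2857680/212521 = 0 — confirming B is simple. So B^2 = -49.
Answer: rotation, certificate B^2 = -49. Certificate logic: -49 is a conjugation-invariant scalar, so its sign fixes rotation versus boost versus null-rotation outright.


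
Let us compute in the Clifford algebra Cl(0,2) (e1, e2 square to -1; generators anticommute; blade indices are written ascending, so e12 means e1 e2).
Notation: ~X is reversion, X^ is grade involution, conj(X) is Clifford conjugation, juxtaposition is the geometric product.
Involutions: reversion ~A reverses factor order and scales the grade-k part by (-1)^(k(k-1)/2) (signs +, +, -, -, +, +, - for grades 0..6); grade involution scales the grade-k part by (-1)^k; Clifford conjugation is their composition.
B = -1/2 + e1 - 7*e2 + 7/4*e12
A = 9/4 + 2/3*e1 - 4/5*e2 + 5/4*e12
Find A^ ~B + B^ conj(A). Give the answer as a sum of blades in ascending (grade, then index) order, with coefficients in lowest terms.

first term: 1759/240 + 149/15*e1 - 241/15*e2 - 167/240*e12
second term: -1249/240 - 181/15*e1 + 194/15*e2 + 2023/240*e12
Answer: 17/8 - 32/15*e1 - 47/15*e2 + 116/15*e12


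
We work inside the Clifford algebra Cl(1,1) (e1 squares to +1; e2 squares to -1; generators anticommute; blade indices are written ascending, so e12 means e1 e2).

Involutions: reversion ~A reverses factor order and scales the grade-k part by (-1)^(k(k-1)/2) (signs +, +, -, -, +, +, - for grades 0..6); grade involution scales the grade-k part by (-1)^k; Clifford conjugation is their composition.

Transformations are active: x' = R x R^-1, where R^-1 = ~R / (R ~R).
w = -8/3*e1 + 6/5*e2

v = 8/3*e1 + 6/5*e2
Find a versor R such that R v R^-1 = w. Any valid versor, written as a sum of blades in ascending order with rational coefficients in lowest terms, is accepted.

Here q(v) = q(w) = 1276/225; the classical choice R = v + w = 12/5*e2 then realises v -> w under the sandwich.
Answer: 12/5*e2


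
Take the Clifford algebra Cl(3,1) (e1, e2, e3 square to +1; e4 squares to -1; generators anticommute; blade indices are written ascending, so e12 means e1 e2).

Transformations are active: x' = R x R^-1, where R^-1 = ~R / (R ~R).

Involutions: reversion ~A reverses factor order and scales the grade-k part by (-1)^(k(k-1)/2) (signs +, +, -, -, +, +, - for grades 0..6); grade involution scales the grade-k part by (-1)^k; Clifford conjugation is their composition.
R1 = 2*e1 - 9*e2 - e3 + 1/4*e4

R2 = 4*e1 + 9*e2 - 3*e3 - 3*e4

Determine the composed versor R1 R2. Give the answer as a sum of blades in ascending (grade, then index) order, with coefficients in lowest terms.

Distribute over the terms of R1 (each basis-blade product reordered to ascending indices, repeated generators contracted through their squares):
(2*e1) R2 = 8 + 18*e12 - 6*e13 - 6*e14
(-9*e2) R2 = -81 + 36*e12 + 27*e23 + 27*e24
(-e3) R2 = 3 + 4*e13 + 9*e23 + 3*e34
(1/4*e4) R2 = 3/4 - e14 - 9/4*e24 + 3/4*e34
Summing the partial products and collecting blades:
Answer: -277/4 + 54*e12 - 2*e13 - 7*e14 + 36*e23 + 99/4*e24 + 15/4*e34


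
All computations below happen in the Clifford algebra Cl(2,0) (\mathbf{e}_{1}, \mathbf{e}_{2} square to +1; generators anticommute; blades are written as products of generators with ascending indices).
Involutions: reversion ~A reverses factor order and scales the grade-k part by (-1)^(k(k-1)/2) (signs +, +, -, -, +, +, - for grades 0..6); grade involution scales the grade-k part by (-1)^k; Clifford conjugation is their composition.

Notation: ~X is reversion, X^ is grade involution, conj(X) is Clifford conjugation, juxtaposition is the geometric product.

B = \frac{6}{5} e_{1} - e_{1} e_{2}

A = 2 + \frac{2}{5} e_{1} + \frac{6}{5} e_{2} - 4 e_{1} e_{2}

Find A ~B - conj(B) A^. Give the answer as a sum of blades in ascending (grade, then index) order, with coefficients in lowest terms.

first term: \frac{112}{25} + \frac{6}{5} e_{1} + \frac{26}{5} e_{2} + \frac{14}{25} e_{1} e_{2}
second term: \frac{112}{25} - \frac{18}{5} e_{1} + \frac{26}{5} e_{2} + \frac{86}{25} e_{1} e_{2}
Answer: \frac{24}{5} e_{1} - \frac{72}{25} e_{1} e_{2}


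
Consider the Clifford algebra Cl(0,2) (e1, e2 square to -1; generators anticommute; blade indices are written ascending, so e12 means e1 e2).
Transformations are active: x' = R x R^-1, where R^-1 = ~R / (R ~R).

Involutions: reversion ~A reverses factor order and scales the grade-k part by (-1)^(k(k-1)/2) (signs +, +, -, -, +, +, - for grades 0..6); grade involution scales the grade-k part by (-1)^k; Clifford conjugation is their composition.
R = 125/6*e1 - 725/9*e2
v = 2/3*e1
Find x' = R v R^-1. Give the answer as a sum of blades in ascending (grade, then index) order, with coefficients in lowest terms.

~R = 125/6*e1 - 725/9*e2, and R ~R = -2243125/324, so R^-1 = ~R / (-2243125/324).
R v = -125/9 + 1450/27*e12
Answer: -6278/10767*e1 - 1160/3589*e2


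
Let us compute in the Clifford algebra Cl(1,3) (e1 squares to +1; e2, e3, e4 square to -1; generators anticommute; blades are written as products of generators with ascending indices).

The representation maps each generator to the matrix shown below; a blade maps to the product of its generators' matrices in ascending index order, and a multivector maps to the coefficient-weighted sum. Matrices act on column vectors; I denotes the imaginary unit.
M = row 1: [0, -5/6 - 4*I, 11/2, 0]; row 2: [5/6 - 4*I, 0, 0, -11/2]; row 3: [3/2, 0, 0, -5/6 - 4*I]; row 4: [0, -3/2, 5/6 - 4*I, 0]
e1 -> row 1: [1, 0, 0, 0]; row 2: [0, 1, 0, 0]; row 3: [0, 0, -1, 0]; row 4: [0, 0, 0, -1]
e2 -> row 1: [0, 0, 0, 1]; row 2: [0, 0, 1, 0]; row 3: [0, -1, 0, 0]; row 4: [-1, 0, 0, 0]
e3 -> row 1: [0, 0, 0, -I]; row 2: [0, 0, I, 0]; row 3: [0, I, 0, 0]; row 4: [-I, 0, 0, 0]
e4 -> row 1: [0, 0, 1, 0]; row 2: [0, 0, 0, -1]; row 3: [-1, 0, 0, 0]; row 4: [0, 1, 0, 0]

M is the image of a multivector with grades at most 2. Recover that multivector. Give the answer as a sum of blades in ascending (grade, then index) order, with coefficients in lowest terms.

Method: the blade images are trace-orthogonal — tr(rho(e_A) rho(e_B)^-1) = 4 if A = B and 0 otherwise — and rho(e_A)^-1 = (e_A)^2 * rho(e_A) with (e_A)^2 = +1 or -1, so the coefficient of e_A in the preimage is (e_A)^2 * tr(M rho(e_A))/4.
Nonzero projections over blades of grade <= 2: e4: (e4)^2 = -1, tr(M rho(e4)) = -8, coefficient 2; e1 e4: (e1 e4)^2 = +1, tr(M rho(e1 e4)) = 14, coefficient 7/2; e2 e4: (e2 e4)^2 = -1, tr(M rho(e2 e4)) = 10/3, coefficient -5/6; e3 e4: (e3 e4)^2 = -1, tr(M rho(e3 e4)) = -16, coefficient 4. Every other blade of grade <= 2 projects to 0.
Answer: 2*e4 + 7/2*e1 e4 - 5/6*e2 e4 + 4*e3 e4


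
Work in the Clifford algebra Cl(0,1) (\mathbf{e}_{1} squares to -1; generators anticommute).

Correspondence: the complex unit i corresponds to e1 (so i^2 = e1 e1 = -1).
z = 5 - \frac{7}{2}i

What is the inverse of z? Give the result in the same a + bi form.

In blades: z = 5 - \frac{7}{2} e_{1}.
With qbar = 5 + \frac{7}{2} e_{1} (scalar fixed, mapped units negated), z qbar = \frac{149}{4} (the sum of squared coefficients), so z^-1 = qbar / (\frac{149}{4}) = \frac{20}{149} + \frac{14}{149} e_{1}; translating back:
Answer: \frac{20}{149} + \frac{14}{149}i


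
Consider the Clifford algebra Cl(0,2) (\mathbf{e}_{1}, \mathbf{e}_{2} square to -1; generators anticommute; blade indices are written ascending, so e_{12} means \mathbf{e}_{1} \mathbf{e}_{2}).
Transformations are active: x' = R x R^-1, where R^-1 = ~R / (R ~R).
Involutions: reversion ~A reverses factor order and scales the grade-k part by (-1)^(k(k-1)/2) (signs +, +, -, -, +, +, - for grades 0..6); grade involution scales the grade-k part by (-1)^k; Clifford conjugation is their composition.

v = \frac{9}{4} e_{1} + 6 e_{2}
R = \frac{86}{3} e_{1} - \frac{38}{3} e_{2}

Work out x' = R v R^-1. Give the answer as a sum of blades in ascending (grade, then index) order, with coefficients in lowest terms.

~R = \frac{86}{3} e_{1} - \frac{38}{3} e_{2}, and R ~R = -\frac{8840}{9}, so R^-1 = ~R / (-\frac{8840}{9}).
R v = \frac{23}{2} + \frac{401}{2} e_{12}
Answer: -\frac{3228}{1105} e_{1} - \frac{25209}{4420} e_{2}


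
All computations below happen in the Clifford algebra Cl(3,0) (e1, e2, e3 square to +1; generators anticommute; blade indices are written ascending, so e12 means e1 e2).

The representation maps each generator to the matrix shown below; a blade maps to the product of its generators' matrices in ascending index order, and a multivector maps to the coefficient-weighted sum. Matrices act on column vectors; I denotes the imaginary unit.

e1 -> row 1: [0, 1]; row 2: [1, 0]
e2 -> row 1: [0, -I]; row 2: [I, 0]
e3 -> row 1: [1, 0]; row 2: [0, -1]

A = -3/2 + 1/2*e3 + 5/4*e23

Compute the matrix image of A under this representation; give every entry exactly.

Bivector images (products of the table entries): rho(e23) = rho(e2)rho(e3) = row 1: [0, I]; row 2: [I, 0].
M = (-3/2)*1 + (1/2)*rho(e3) + (5/4)*rho(e23), summed entrywise (1 is the identity matrix):
Answer: row 1: [-1, 5*I/4]; row 2: [5*I/4, -2]


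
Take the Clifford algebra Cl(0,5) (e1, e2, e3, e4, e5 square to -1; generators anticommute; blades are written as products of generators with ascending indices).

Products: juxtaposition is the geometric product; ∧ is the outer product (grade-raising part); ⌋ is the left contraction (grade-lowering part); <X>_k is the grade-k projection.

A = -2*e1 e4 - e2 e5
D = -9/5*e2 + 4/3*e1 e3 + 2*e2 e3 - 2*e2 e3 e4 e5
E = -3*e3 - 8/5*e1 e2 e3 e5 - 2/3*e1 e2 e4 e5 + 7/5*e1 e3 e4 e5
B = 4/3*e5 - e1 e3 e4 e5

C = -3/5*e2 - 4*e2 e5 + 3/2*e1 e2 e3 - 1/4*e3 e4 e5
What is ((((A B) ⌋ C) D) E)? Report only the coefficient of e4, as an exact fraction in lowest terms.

step 1: 4/3*e2 + 2*e3 e5 - 8/3*e1 e4 e5 - e1 e2 e3 e4
step 2: 4/5 - 1/2*e4 + 16/3*e5 + 2*e1 e3
step 3: -8/3 - 36/25*e2 + 4*e1 e2 + 16/15*e1 e3 + 8/5*e2 e3 - 9/10*e2 e4 + 48/5*e2 e5 + 18/5*e1 e2 e3 - 2/3*e1 e3 e4 + 64/9*e1 e3 e5 - 35/3*e2 e3 e4 + 29/3*e2 e3 e5 - 4*e1 e2 e4 e5 - 8/5*e2 e3 e4 e5
step 4: 8/3 + 56/3*e1 - 296/45*e2 + 8*e3 - 448/45*e4 - 502/75*e5 + 214/25*e1 e2 - 1232/75*e1 e3 - 46/25*e1 e4 - 1453/75*e1 e5 + 248/25*e2 e3 + 35*e2 e4 - 2303/75*e2 e5 + 32/5*e3 e4 + 32/5*e3 e5 + 88/75*e4 e5 - 12*e1 e2 e3 - 203/15*e1 e2 e4 - 49/3*e1 e2 e5 - 58/9*e1 e3 e4 - 6158/1125*e1 e3 e5 + 1472/75*e1 e4 e5 + 551/270*e2 e3 e4 + 1316/45*e2 e3 e5 - 62/75*e2 e4 e5 + 12/5*e3 e4 e5 - 336/25*e1 e2 e3 e4 + 451/150*e1 e2 e3 e5 - 104/225*e1 e2 e4 e5 - 156/25*e1 e3 e4 e5 + 284/45*e2 e3 e4 e5 + 1752/125*e1 e2 e3 e4 e5
Answer: -448/45


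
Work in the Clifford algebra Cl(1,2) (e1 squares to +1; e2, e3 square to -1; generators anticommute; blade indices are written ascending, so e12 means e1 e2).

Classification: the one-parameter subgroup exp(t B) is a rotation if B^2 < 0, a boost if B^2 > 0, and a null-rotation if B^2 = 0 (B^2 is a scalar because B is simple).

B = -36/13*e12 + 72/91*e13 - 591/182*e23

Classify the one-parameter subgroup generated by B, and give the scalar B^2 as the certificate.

B^2 term by term: the squares give (-36/13)^2*(e12)^2 + (72/91)^2*(e13)^2 + (-591/182)^2*(e23)^2 = 1296/169*(+1) + 5184/8281*(+1) + 349281/33124*(-1) = -9/4 (each basis 2-blade squares to minus the product of its generators' squares); cross terms between blades sharing an index anticommute and cancel. So B^2 = -9/4.
Answer: rotation, certificate B^2 = -9/4. Key observation: B^2 = -9/4 is a conjugation invariant, so its sign decides the class regardless of the surface form of B.


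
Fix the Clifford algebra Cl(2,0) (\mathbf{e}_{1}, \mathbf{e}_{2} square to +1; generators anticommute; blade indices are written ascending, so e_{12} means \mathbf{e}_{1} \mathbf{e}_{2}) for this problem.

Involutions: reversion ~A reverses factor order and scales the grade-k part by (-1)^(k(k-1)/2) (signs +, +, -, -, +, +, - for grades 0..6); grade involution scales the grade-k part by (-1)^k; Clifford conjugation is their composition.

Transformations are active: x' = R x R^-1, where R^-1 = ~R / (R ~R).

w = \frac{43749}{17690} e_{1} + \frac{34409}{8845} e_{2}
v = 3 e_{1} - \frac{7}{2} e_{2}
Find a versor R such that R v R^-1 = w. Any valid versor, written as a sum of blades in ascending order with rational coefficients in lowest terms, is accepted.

Equal squares first: v^2 = w^2 = \frac{85}{4}. Then v + w = \frac{96819}{17690} e_{1} + \frac{6903}{17690} e_{2} is a versor taking v to w, provided it is invertible.
Answer: \frac{96819}{17690} e_{1} + \frac{6903}{17690} e_{2}


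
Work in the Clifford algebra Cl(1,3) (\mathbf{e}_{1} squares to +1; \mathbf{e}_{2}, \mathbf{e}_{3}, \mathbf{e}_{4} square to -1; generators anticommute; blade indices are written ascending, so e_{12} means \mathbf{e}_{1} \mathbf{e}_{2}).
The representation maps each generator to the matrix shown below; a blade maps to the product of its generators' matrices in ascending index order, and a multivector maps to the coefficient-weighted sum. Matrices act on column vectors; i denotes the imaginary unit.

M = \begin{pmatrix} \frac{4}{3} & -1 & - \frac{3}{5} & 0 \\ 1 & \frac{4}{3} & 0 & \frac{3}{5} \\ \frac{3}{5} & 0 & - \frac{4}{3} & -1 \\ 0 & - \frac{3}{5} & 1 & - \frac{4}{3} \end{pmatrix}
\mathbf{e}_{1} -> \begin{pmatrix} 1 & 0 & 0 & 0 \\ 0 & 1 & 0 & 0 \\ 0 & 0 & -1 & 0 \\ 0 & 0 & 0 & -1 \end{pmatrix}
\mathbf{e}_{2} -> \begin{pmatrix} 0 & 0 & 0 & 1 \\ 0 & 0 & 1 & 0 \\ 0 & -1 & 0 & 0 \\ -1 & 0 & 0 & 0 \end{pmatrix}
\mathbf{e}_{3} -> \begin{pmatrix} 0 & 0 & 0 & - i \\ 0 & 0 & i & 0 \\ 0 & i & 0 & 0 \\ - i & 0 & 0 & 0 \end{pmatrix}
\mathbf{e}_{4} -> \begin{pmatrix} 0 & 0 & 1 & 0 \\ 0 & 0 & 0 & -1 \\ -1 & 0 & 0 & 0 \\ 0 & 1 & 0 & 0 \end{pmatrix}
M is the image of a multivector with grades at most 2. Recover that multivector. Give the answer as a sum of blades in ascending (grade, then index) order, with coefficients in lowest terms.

Method: the blade images are trace-orthogonal — tr(rho(e_A) rho(e_B)^-1) = 4 if A = B and 0 otherwise — and rho(e_A)^-1 = (e_A)^2 * rho(e_A) with (e_A)^2 = +1 or -1, so the coefficient of e_A in the preimage is (e_A)^2 * tr(M rho(e_A))/4.
Nonzero projections over blades of grade <= 2: e_{1}: (e_{1})^2 = +1, tr(M rho(e_{1})) = \frac{16}{3}, coefficient \frac{4}{3}; e_{4}: (e_{4})^2 = -1, tr(M rho(e_{4})) = \frac{12}{5}, coefficient -\frac{3}{5}; e_{24}: (e_{24})^2 = -1, tr(M rho(e_{24})) = 4, coefficient -1. Every other blade of grade <= 2 projects to 0.
Answer: \frac{4}{3} e_{1} - \frac{3}{5} e_{4} - e_{24}


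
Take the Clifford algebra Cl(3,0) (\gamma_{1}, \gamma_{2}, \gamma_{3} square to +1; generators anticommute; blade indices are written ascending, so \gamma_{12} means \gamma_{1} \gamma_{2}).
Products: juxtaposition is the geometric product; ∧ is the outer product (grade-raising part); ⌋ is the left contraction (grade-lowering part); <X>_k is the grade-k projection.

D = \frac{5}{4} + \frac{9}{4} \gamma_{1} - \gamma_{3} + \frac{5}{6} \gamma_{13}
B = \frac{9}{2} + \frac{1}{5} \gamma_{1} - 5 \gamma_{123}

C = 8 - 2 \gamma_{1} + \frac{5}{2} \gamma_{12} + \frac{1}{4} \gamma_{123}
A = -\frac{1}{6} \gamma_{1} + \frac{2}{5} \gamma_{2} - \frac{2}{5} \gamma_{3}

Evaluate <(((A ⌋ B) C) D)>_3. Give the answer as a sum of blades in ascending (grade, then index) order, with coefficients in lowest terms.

step 1: -\frac{1}{30} + 2 \gamma_{12} + 2 \gamma_{13} + \frac{5}{6} \gamma_{23}
step 2: -\frac{79}{15} - \frac{17}{120} \gamma_{1} + \frac{9}{2} \gamma_{2} + \frac{7}{2} \gamma_{3} + \frac{191}{12} \gamma_{12} + \frac{167}{12} \gamma_{13} + \frac{35}{3} \gamma_{23} - \frac{67}{40} \gamma_{123}
step 3: -\frac{31679}{1440} - \frac{13853}{480} \gamma_{1} - \frac{173}{4} \gamma_{2} - \frac{1961}{90} \gamma_{3} + \frac{15241}{720} \gamma_{12} + \frac{3797}{720} \gamma_{13} - \frac{10007}{1440} \gamma_{23} + \frac{431}{96} \gamma_{123}
step 4: \frac{431}{96} \gamma_{123}
Answer: \frac{431}{96} \gamma_{123}


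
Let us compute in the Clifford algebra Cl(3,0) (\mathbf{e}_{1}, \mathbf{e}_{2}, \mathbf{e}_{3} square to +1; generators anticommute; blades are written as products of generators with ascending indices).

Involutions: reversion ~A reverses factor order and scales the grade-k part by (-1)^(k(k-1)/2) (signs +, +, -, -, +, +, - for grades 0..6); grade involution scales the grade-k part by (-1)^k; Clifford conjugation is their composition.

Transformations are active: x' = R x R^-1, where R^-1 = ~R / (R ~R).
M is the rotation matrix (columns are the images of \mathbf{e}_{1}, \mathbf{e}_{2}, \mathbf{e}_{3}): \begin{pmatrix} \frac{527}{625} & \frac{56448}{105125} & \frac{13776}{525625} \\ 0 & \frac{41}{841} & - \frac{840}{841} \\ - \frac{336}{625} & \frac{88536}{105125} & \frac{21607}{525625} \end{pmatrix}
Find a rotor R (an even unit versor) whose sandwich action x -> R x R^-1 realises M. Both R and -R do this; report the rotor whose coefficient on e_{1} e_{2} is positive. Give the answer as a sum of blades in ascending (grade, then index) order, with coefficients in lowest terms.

Method: write R = a + b12*e_{1} e_{2} + b13*e_{1} e_{3} + b23*e_{2} e_{3} with a^2 + b12^2 + b13^2 + b23^2 = 1 (so R^-1 = ~R). Expanding the columns R e_j ~R gives tr M = 4a^2 - 1 and, from the antisymmetric part, M21 - M12 = -4a*b12, M13 - M31 = 4a*b13, M32 - M23 = -4a*b23.
Here tr M = \frac{490439}{525625}, so a^2 = (1 + tr M)/4 = \frac{254016}{525625} and a = ±\frac{504}{725}. Taking a = \frac{504}{725}: M21 - M12 = -\frac{56448}{105125}, M13 - M31 = \frac{296352}{525625}, M32 - M23 = \frac{193536}{105125}, giving b12 = \frac{28}{145}, b13 = \frac{147}{725}, b23 = -\frac{96}{145}, i.e. R = \frac{504}{725} + \frac{28}{145} e_{1} e_{2} + \frac{147}{725} e_{1} e_{3} - \frac{96}{145} e_{2} e_{3}.
Its e_{1} e_{2} coefficient is already positive.
Answer: \frac{504}{725} + \frac{28}{145} e_{1} e_{2} + \frac{147}{725} e_{1} e_{3} - \frac{96}{145} e_{2} e_{3}. Key observation: the double cover Spin(3) -> SO(3) sends R and -R to the same matrix (trace \frac{490439}{525625} here), so the stated sign of the e_{1} e_{2} coefficient is what selects one sheet.


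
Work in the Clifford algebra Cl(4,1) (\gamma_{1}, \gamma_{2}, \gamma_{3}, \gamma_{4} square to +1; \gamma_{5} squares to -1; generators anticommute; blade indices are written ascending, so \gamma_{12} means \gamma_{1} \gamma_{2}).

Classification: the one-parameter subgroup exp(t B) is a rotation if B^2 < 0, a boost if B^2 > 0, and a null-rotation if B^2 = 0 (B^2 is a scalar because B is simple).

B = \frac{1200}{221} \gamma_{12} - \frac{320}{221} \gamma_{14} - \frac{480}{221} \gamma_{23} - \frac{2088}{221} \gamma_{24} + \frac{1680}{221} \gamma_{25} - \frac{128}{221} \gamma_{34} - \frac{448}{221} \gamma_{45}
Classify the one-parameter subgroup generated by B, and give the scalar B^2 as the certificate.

B^2 term by term: the squares give (\frac{1200}{221})^2*(\gamma_{12})^2 + (-\frac{320}{221})^2*(\gamma_{14})^2 + (-\frac{480}{221})^2*(\gamma_{23})^2 + (-\frac{2088}{221})^2*(\gamma_{24})^2 + (\frac{1680}{221})^2*(\gamma_{25})^2 + (-\frac{128}{221})^2*(\gamma_{34})^2 + (-\frac{448}{221})^2*(\gamma_{45})^2 = \frac{1440000}{48841}*(-1) + \frac{102400}{48841}*(-1) + \frac{230400}{48841}*(-1) + \frac{4359744}{48841}*(-1) + \frac{2822400}{48841}*(+1) + \frac{16384}{48841}*(-1) + \frac{200704}{48841}*(+1) = -64 (each basis 2-blade squares to minus the product of its generators' squares); cross terms between blades sharing an index anticommute and cancel; the commuting (index-disjoint) pairs give grade-4 terms 2*c*c'*(blade product), which cancel blade by blade — \gamma_{1234}: -\frac{307200}{48841} + \frac{307200}{48841} = 0; \gamma_{1245}: -\frac{1075200}{48841} + \frac{1075200}{48841} = 0; \gamma_{2345}: \frac{430080}{48841} - \frac{430080}{48841} = 0 — confirming B is simple. So B^2 = -64.
Answer: rotation, certificate B^2 = -64. The scalar -64 is the complete invariant here: its sign names the subgroup type.


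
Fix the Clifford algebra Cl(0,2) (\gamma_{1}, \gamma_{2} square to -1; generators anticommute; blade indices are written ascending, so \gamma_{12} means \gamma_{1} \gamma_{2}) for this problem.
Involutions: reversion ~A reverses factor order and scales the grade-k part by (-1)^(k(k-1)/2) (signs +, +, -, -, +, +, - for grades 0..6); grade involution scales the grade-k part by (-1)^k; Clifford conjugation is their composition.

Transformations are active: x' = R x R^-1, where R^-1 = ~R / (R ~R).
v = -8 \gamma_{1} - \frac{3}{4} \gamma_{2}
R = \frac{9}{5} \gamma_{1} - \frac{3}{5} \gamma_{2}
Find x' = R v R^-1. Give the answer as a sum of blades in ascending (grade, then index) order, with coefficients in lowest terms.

~R = \frac{9}{5} \gamma_{1} - \frac{3}{5} \gamma_{2}, and R ~R = -\frac{18}{5}, so R^-1 = ~R / (-\frac{18}{5}).
R v = \frac{279}{20} - \frac{123}{20} \gamma_{12}
Answer: -\frac{119}{20} \gamma_{1} + \frac{27}{5} \gamma_{2}


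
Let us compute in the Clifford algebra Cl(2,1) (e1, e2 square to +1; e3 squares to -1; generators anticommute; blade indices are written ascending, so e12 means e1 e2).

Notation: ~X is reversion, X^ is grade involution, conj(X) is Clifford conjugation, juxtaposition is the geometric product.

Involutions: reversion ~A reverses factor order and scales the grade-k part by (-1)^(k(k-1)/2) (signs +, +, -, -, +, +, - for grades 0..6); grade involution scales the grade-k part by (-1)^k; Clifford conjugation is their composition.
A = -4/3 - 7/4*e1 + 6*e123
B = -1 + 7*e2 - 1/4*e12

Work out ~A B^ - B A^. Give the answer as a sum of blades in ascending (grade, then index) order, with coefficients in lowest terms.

first term: 4/3 + 7/4*e1 + 469/48*e2 - 3/2*e3 + 151/12*e12 - 42*e13 + 6*e123
second term: 4/3 - 7/4*e1 - 427/48*e2 - 3/2*e3 - 143/12*e12 + 42*e13 + 6*e123
Answer: 7/2*e1 + 56/3*e2 + 49/2*e12 - 84*e13


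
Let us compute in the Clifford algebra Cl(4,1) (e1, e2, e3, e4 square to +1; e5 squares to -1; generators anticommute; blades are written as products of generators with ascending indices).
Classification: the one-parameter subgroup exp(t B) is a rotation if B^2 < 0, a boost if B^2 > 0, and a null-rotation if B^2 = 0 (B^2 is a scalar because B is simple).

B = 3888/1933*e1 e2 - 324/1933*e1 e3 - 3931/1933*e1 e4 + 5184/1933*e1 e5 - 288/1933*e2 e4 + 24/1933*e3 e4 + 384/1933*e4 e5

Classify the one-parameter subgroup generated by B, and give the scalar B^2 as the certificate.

B^2 term by term: the squares give (3888/1933)^2*(e1 e2)^2 + (-324/1933)^2*(e1 e3)^2 + (-3931/1933)^2*(e1 e4)^2 + (5184/1933)^2*(e1 e5)^2 + (-288/1933)^2*(e2 e4)^2 + (24/1933)^2*(e3 e4)^2 + (384/1933)^2*(e4 e5)^2 = 15116544/3736489*(-1) + 104976/3736489*(-1) + 15452761/3736489*(-1) + 26873856/3736489*(+1) + 82944/3736489*(-1) + 576/3736489*(-1) + 147456/3736489*(+1) = -1 (each basis 2-blade squares to minus the product of its generators' squares); cross terms between blades sharing an index anticommute and cancel; the commuting (index-disjoint) pairs give grade-4 terms 2*c*c'*(blade product), which cancel blade by blade — e1 e2 e3 e4: 186624/3736489 - 186624/3736489 = 0; e1 e2 e4 e5: 2985984/3736489 - 2985984/3736489 = 0; e1 e3 e4 e5: -248832/3736489 + 248832/3736489 = 0 — confirming B is simple. So B^2 = -1.
Answer: rotation, certificate B^2 = -1. Check the certificate: B^2 = -1, and that sign is decisive whatever form B takes.


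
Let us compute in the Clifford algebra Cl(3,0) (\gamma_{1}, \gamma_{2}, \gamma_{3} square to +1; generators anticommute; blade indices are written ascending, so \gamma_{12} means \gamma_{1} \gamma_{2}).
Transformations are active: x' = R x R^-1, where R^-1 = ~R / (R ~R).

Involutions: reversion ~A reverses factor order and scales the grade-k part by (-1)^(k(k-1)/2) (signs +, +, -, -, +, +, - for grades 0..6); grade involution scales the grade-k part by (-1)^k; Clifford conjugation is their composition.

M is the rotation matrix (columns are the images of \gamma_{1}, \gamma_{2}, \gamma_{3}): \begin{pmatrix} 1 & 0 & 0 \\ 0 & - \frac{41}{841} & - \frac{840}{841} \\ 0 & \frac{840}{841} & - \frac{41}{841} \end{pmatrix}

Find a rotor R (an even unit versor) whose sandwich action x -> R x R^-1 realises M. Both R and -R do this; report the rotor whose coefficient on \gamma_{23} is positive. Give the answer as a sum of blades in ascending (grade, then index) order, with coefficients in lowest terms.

Method: write R = a + b12*\gamma_{12} + b13*\gamma_{13} + b23*\gamma_{23} with a^2 + b12^2 + b13^2 + b23^2 = 1 (so R^-1 = ~R). Expanding the columns R e_j ~R gives tr M = 4a^2 - 1 and, from the antisymmetric part, M21 - M12 = -4a*b12, M13 - M31 = 4a*b13, M32 - M23 = -4a*b23.
Here tr M = \frac{759}{841}, so a^2 = (1 + tr M)/4 = \frac{400}{841} and a = ±\frac{20}{29}. Taking a = \frac{20}{29}: M21 - M12 = 0, M13 - M31 = 0, M32 - M23 = \frac{1680}{841}, giving b12 = 0, b13 = 0, b23 = -\frac{21}{29}, i.e. R = \frac{20}{29} - \frac{21}{29} \gamma_{23}.
Its \gamma_{23} coefficient is negative, so report the other preimage -R.
Answer: -\frac{20}{29} + \frac{21}{29} \gamma_{23}. Sheet selection: the two-to-one cover makes ±R indistinguishable at the matrix level (trace \frac{759}{841}), so uniqueness comes from the required sign on \gamma_{23}.


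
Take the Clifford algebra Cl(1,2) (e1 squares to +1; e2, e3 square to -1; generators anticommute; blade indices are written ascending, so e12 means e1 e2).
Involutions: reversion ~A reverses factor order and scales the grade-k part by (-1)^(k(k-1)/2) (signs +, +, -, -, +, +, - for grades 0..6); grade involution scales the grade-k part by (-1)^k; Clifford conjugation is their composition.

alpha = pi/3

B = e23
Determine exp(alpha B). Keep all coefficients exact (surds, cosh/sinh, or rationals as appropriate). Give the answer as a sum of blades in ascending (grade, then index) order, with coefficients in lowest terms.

B^2 = (1)^2*(e23)^2 = 1*(-1) = -1 (a basis 2-blade squares to minus the product of its generators' squares).
B^2 = -1 — B^2 < 0, so the exponential closes trigonometrically: l = 1, alpha*l = pi/3, so exp(alpha B) = cos(pi/3) + (sin(pi/3)/1)*B = 1/2 + (sqrt(3)/2)*B.
Answer: 1/2 + sqrt(3)/2*e23


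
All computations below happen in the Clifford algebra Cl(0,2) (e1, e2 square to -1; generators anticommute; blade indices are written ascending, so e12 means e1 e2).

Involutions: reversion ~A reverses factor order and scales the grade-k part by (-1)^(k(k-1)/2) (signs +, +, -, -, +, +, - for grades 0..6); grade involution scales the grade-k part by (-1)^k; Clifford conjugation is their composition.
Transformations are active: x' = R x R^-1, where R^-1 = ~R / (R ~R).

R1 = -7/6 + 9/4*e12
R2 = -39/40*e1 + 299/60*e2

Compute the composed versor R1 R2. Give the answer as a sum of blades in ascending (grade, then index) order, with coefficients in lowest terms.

Distribute over the terms of R1 (each basis-blade product reordered to ascending indices, repeated generators contracted through their squares):
(-7/6) R2 = 91/80*e1 - 2093/360*e2
(9/4*e12) R2 = -897/80*e1 - 351/160*e2
Summing the partial products and collecting blades:
Answer: -403/40*e1 - 11531/1440*e2


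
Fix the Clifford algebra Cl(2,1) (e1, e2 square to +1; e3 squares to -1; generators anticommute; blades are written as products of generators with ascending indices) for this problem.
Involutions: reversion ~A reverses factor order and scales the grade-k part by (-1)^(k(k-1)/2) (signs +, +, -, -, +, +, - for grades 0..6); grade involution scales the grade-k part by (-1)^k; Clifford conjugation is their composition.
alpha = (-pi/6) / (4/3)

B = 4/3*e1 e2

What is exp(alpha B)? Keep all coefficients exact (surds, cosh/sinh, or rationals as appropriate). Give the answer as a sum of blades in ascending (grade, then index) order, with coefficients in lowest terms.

B^2 = (4/3)^2*(e1 e2)^2 = 16/9*(-1) = -16/9 (a basis 2-blade squares to minus the product of its generators' squares).
B^2 = -16/9 — circular case — the even/odd split gives cos and sin: l = 4/3, alpha*l = -pi/6, so exp(alpha B) = cos(-pi/6) + (sin(-pi/6)/(4/3))*B = sqrt(3)/2 + (-3/8)*B.
Answer: sqrt(3)/2 - 1/2*e1 e2


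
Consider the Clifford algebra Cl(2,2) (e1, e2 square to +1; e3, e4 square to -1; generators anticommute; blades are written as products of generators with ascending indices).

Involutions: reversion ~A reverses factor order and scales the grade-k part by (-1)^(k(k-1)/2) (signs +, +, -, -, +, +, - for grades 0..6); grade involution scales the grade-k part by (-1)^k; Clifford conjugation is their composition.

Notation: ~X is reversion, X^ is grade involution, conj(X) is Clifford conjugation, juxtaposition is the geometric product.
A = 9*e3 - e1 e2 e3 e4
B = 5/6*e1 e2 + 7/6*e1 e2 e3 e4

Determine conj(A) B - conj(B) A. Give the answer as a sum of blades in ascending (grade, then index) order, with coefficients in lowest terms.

first term: -7/6 + 5/6*e3 e4 - 15/2*e1 e2 e3 + 21/2*e1 e2 e4
second term: -7/6 - 5/6*e3 e4 - 15/2*e1 e2 e3 + 21/2*e1 e2 e4
Answer: 5/3*e3 e4


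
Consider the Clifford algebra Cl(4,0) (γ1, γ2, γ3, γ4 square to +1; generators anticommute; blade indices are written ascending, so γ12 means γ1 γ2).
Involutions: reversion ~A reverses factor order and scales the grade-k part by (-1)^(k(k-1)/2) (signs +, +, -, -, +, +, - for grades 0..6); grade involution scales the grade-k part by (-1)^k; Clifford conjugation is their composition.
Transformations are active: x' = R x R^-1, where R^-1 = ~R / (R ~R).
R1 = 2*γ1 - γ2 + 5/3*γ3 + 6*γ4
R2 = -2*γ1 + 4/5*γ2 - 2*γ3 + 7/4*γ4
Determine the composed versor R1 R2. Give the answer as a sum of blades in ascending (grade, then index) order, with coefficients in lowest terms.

Distribute over the terms of R1 (each basis-blade product reordered to ascending indices, repeated generators contracted through their squares):
(2*γ1) R2 = -4 + 8/5*γ12 - 4*γ13 + 7/2*γ14
(-γ2) R2 = -4/5 - 2*γ12 + 2*γ23 - 7/4*γ24
(5/3*γ3) R2 = -10/3 + 10/3*γ13 - 4/3*γ23 + 35/12*γ34
(6*γ4) R2 = 21/2 + 12*γ14 - 24/5*γ24 + 12*γ34
Summing the partial products and collecting blades:
Answer: 71/30 - 2/5*γ12 - 2/3*γ13 + 31/2*γ14 + 2/3*γ23 - 131/20*γ24 + 179/12*γ34


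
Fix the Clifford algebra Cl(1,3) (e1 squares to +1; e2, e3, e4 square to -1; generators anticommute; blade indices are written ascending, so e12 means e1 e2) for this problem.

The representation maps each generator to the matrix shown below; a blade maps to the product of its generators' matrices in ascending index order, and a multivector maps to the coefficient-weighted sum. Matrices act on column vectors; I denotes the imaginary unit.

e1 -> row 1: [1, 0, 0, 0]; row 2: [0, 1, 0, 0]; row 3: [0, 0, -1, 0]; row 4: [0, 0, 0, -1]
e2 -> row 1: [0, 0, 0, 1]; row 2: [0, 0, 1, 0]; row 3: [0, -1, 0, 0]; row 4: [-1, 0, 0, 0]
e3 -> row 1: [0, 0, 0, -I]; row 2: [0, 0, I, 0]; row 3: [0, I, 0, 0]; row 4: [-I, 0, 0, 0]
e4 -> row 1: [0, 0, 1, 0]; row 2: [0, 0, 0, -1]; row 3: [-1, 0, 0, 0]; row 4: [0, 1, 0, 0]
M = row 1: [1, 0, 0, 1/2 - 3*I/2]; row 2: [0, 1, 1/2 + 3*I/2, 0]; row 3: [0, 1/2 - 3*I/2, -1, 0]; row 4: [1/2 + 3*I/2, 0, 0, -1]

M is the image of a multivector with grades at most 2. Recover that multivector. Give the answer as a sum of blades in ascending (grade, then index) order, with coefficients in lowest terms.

Method: the blade images are trace-orthogonal — tr(rho(e_A) rho(e_B)^-1) = 4 if A = B and 0 otherwise — and rho(e_A)^-1 = (e_A)^2 * rho(e_A) with (e_A)^2 = +1 or -1, so the coefficient of e_A in the preimage is (e_A)^2 * tr(M rho(e_A))/4.
Nonzero projections over blades of grade <= 2: e1: (e1)^2 = +1, tr(M rho(e1)) = 4, coefficient 1; e12: (e12)^2 = +1, tr(M rho(e12)) = 2, coefficient 1/2; e13: (e13)^2 = +1, tr(M rho(e13)) = 6, coefficient 3/2. Every other blade of grade <= 2 projects to 0.
Answer: e1 + 1/2*e12 + 3/2*e13


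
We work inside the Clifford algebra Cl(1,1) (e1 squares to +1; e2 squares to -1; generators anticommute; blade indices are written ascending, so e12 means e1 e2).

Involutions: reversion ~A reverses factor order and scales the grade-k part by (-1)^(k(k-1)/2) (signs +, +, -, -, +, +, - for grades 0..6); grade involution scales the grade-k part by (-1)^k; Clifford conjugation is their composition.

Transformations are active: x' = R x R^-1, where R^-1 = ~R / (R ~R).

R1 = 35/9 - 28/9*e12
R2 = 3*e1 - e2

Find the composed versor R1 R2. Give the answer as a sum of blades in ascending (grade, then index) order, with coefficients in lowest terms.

Distribute over the terms of R1 (each basis-blade product reordered to ascending indices, repeated generators contracted through their squares):
(35/9) R2 = 35/3*e1 - 35/9*e2
(-28/9*e12) R2 = -28/9*e1 + 28/3*e2
Summing the partial products and collecting blades:
Answer: 77/9*e1 + 49/9*e2
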